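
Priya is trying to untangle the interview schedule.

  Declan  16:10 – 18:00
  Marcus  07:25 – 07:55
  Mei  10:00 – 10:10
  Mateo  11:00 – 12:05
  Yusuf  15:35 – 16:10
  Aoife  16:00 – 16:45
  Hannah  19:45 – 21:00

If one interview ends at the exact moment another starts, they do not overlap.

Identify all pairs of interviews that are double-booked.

Aoife & Declan, Aoife & Yusuf

Two intervals overlap when each starts before the other ends.
Sorted by start: Marcus, Mei, Mateo, Yusuf, Aoife, Declan, Hannah.
Mei starts after Marcus ends — done with Marcus.
Mateo starts after Mei ends — done with Mei.
Yusuf starts after Mateo ends — done with Mateo.
Aoife starts before Yusuf ends → Yusuf and Aoife overlap.
Declan starts exactly when Yusuf ends (back-to-back, no overlap) — done with Yusuf.
Declan starts before Aoife ends → Aoife and Declan overlap.
Hannah starts after Aoife ends.
Hannah starts after Declan ends.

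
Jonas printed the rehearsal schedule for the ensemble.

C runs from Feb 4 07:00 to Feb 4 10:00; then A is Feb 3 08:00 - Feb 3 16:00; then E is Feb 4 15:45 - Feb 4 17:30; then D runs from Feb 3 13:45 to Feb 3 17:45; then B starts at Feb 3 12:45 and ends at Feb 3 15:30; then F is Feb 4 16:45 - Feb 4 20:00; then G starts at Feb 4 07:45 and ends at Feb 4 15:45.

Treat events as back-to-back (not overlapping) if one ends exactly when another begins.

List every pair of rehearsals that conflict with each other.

Sorted by start: A, B, D, C, G, E, F.
B starts before A ends → A and B overlap.
D starts before A ends → A and D overlap.
C starts after A ends, so A has no further overlaps.
D starts before B ends → B and D overlap.
C starts after B ends, so B has no further overlaps.
C starts after D ends, so D has no further overlaps.
G starts before C ends → C and G overlap.
E starts after C ends, so C has no further overlaps.
E starts exactly when G ends (back-to-back, no overlap), so G has no further overlaps.
F starts before E ends → E and F overlap.

A & B, A & D, B & D, C & G, E & F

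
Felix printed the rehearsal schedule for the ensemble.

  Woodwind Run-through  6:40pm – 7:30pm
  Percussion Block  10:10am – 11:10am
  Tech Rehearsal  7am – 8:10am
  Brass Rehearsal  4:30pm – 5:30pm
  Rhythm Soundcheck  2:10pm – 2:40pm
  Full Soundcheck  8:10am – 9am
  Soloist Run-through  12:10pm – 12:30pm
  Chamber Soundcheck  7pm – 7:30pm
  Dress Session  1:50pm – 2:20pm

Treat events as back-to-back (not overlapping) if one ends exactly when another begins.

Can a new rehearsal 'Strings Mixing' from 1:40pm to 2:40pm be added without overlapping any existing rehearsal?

No — it overlaps Dress Session, Rhythm Soundcheck

Tech Rehearsal: ends 8:10am at or before Strings Mixing starts 1:40pm → clear.
Full Soundcheck: ends 9am at or before Strings Mixing starts 1:40pm → clear.
Percussion Block: ends 11:10am at or before Strings Mixing starts 1:40pm → clear.
Soloist Run-through: ends 12:30pm at or before Strings Mixing starts 1:40pm → clear.
Dress Session: starts 1:50pm before Strings Mixing ends 2:40pm, and ends 2:20pm after Strings Mixing starts 1:40pm → overlap.
Rhythm Soundcheck: starts 2:10pm before Strings Mixing ends 2:40pm, and ends 2:40pm after Strings Mixing starts 1:40pm → overlap.
Brass Rehearsal: starts 4:30pm at or after Strings Mixing ends 2:40pm → clear.
Woodwind Run-through: starts 6:40pm at or after Strings Mixing ends 2:40pm → clear.
Chamber Soundcheck: starts 7pm at or after Strings Mixing ends 2:40pm → clear.
Strings Mixing overlaps Dress Session, Rhythm Soundcheck.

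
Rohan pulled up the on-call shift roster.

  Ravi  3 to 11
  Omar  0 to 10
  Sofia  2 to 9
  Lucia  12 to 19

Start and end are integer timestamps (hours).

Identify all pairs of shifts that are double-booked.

Check each pair: they overlap iff neither finishes before the other starts.
Sorted by start: Omar, Sofia, Ravi, Lucia.
Sofia starts before Omar ends → Omar and Sofia overlap.
Ravi starts before Omar ends → Omar and Ravi overlap.
Lucia starts after Omar ends.
Ravi starts before Sofia ends → Sofia and Ravi overlap.
Lucia starts after Sofia ends.
Lucia starts after Ravi ends.

Omar & Ravi, Omar & Sofia, Ravi & Sofia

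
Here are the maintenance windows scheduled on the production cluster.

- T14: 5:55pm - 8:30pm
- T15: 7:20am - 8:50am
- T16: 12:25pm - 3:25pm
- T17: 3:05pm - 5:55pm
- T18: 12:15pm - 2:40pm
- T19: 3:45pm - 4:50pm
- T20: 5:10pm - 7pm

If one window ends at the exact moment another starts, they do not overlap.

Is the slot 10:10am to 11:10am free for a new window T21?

T15: ends 8:50am at or before T21 starts 10:10am → clear.
T18: starts 12:15pm at or after T21 ends 11:10am → clear.
T16: starts 12:25pm at or after T21 ends 11:10am → clear.
T17: starts 3:05pm at or after T21 ends 11:10am → clear.
T19: starts 3:45pm at or after T21 ends 11:10am → clear.
T20: starts 5:10pm at or after T21 ends 11:10am → clear.
T14: starts 5:55pm at or after T21 ends 11:10am → clear.

Yes — the slot is free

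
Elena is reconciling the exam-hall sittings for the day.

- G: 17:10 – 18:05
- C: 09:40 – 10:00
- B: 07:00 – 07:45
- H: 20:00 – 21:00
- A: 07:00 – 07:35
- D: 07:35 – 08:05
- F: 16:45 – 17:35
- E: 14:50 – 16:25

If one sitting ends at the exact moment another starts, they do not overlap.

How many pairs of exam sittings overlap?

Sorted by start: A, B, D, C, E, F, G, H.
B starts before A ends → A and B overlap.
D starts exactly when A ends (back-to-back, no overlap) — done with A.
D starts before B ends → B and D overlap.
C starts after B ends — done with B.
C starts after D ends — done with D.
E starts after C ends — done with C.
F starts after E ends — done with E.
G starts before F ends → F and G overlap.
H starts after F ends.
H starts after G ends.
Overlapping pairs: A & B, B & D, F & G — 3 in total.

3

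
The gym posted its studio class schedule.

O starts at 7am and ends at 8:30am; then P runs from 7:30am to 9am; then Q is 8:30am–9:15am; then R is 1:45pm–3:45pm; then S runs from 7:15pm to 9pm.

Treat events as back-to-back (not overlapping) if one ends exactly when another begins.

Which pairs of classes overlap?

Sorted by start: O, P, Q, R, S.
P starts before O ends → O and P overlap.
Q starts exactly when O ends (back-to-back, no overlap), so nothing later overlaps O either.
Q starts before P ends → P and Q overlap.
R starts after P ends, so nothing later overlaps P either.
R starts after Q ends, so nothing later overlaps Q either.
S starts after R ends.

O & P, P & Q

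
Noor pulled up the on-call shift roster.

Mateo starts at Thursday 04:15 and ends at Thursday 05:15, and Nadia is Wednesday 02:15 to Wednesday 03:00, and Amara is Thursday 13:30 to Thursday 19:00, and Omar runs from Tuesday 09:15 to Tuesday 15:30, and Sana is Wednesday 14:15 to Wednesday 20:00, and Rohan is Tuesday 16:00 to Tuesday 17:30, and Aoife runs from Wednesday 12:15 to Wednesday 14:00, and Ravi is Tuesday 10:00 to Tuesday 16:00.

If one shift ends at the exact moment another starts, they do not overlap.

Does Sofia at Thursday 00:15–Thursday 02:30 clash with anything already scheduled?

Omar: ends Tuesday 15:30 at or before Sofia starts Thursday 00:15 → clear.
Ravi: ends Tuesday 16:00 at or before Sofia starts Thursday 00:15 → clear.
Rohan: ends Tuesday 17:30 at or before Sofia starts Thursday 00:15 → clear.
Nadia: ends Wednesday 03:00 at or before Sofia starts Thursday 00:15 → clear.
Aoife: ends Wednesday 14:00 at or before Sofia starts Thursday 00:15 → clear.
Sana: ends Wednesday 20:00 at or before Sofia starts Thursday 00:15 → clear.
Mateo: starts Thursday 04:15 at or after Sofia ends Thursday 02:30 → clear.
Amara: starts Thursday 13:30 at or after Sofia ends Thursday 02:30 → clear.

No — it doesn't clash with anything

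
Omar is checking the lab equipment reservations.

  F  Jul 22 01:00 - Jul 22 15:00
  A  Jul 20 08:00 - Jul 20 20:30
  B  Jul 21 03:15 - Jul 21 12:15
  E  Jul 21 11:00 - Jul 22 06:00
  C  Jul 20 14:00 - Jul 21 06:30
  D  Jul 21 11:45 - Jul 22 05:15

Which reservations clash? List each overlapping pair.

A & C, B & C, B & D, B & E, D & E, D & F, E & F

Sorted by start: A, C, B, E, D, F.
C starts before A ends → A and C overlap.
B starts after A ends; A is clear from here.
B starts before C ends → C and B overlap.
E starts after C ends; C is clear from here.
E starts before B ends → B and E overlap.
D starts before B ends → B and D overlap.
F starts after B ends.
D starts before E ends → E and D overlap.
F starts before E ends → E and F overlap.
F starts before D ends → D and F overlap.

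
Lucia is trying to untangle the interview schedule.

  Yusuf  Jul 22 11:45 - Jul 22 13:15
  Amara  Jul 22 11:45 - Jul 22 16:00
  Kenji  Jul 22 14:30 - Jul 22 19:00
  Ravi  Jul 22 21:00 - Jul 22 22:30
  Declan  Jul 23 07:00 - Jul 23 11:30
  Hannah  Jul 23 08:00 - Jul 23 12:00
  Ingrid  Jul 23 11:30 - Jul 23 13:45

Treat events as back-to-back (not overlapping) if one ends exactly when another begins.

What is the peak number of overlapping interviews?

Walk through starts and ends in time order (an end at T is processed before a start at T):
Jul 22 11:45 start Amara → 1
Jul 22 11:45 start Yusuf → 2
Jul 22 13:15 end Yusuf → 1
Jul 22 14:30 start Kenji → 2
Jul 22 16:00 end Amara → 1
Jul 22 19:00 end Kenji → 0
Jul 22 21:00 start Ravi → 1
Jul 22 22:30 end Ravi → 0
Jul 23 07:00 start Declan → 1
Jul 23 08:00 start Hannah → 2
Jul 23 11:30 end Declan → 1
Jul 23 11:30 start Ingrid → 2
Jul 23 12:00 end Hannah → 1
Jul 23 13:45 end Ingrid → 0
Peak is 2, at Jul 22 11:45 (Amara, Yusuf).

2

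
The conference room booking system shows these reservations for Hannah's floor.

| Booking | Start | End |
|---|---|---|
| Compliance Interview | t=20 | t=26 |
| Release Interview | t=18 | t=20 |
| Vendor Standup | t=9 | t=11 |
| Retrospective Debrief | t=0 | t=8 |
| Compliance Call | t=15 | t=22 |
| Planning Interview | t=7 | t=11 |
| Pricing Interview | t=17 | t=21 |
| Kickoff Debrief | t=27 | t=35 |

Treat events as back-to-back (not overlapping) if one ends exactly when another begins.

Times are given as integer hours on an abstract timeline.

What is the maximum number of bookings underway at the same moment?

3

Sort all start/end points and keep a running count:
t=0 start Retrospective Debrief → 1
t=7 start Planning Interview → 2
t=8 end Retrospective Debrief → 1
t=9 start Vendor Standup → 2
t=11 end Planning Interview → 1
t=11 end Vendor Standup → 0
t=15 start Compliance Call → 1
t=17 start Pricing Interview → 2
t=18 start Release Interview → 3
t=20 end Release Interview → 2
t=20 start Compliance Interview → 3
t=21 end Pricing Interview → 2
t=22 end Compliance Call → 1
t=26 end Compliance Interview → 0
t=27 start Kickoff Debrief → 1
t=35 end Kickoff Debrief → 0
Peak is 3, at t=18 (Compliance Call, Pricing Interview, Release Interview).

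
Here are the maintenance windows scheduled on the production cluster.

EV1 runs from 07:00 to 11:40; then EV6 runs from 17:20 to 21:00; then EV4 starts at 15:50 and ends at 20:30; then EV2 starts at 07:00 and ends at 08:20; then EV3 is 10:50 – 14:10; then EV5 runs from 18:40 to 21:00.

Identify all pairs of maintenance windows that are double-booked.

EV1 & EV2, EV1 & EV3, EV4 & EV5, EV4 & EV6, EV5 & EV6

Sorted by start: EV1, EV2, EV3, EV4, EV6, EV5.
EV2 starts before EV1 ends → EV1 and EV2 overlap.
EV3 starts before EV1 ends → EV1 and EV3 overlap.
EV4 starts after EV1 ends, so EV1 has no further overlaps.
EV3 starts after EV2 ends, so EV2 has no further overlaps.
EV4 starts after EV3 ends, so EV3 has no further overlaps.
EV6 starts before EV4 ends → EV4 and EV6 overlap.
EV5 starts before EV4 ends → EV4 and EV5 overlap.
EV5 starts before EV6 ends → EV6 and EV5 overlap.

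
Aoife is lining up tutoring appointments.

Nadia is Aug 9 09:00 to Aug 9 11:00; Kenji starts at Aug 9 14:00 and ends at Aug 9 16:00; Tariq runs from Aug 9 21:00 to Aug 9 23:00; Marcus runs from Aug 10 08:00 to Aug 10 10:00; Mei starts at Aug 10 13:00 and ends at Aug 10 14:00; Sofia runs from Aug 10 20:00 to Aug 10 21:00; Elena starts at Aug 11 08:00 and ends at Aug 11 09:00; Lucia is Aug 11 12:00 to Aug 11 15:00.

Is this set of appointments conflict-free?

Yes

Two intervals overlap when each starts before the other ends.
Sorted by start: Nadia, Kenji, Tariq, Marcus, Mei, Sofia, Elena, Lucia.
Kenji starts after Nadia ends; Nadia is clear from here.
Tariq starts after Kenji ends; Kenji is clear from here.
Marcus starts after Tariq ends; Tariq is clear from here.
Mei starts after Marcus ends; Marcus is clear from here.
Sofia starts after Mei ends; Mei is clear from here.
Elena starts after Sofia ends; Sofia is clear from here.
Lucia starts after Elena ends.
Every pair is clear; the schedule has no overlaps.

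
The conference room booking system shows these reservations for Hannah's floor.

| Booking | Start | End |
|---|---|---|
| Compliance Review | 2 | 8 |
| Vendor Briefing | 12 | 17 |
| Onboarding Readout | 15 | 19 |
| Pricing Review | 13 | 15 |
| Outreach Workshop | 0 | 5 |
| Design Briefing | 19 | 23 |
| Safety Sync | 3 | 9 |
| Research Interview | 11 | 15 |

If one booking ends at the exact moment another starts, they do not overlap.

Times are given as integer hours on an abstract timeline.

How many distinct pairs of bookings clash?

Sorted by start: Outreach Workshop, Compliance Review, Safety Sync, Research Interview, Vendor Briefing, Pricing Review, Onboarding Readout, Design Briefing.
Compliance Review starts before Outreach Workshop ends → Outreach Workshop and Compliance Review overlap.
Safety Sync starts before Outreach Workshop ends → Outreach Workshop and Safety Sync overlap.
Research Interview starts after Outreach Workshop ends — done with Outreach Workshop.
Safety Sync starts before Compliance Review ends → Compliance Review and Safety Sync overlap.
Research Interview starts after Compliance Review ends — done with Compliance Review.
Research Interview starts after Safety Sync ends — done with Safety Sync.
Vendor Briefing starts before Research Interview ends → Research Interview and Vendor Briefing overlap.
Pricing Review starts before Research Interview ends → Research Interview and Pricing Review overlap.
Onboarding Readout starts exactly when Research Interview ends (back-to-back, no overlap) — done with Research Interview.
Pricing Review starts before Vendor Briefing ends → Vendor Briefing and Pricing Review overlap.
Onboarding Readout starts before Vendor Briefing ends → Vendor Briefing and Onboarding Readout overlap.
Design Briefing starts after Vendor Briefing ends.
Onboarding Readout starts exactly when Pricing Review ends (back-to-back, no overlap) — done with Pricing Review.
Design Briefing starts exactly when Onboarding Readout ends (back-to-back, no overlap).
Overlapping pairs: Compliance Review & Outreach Workshop, Compliance Review & Safety Sync, Onboarding Readout & Vendor Briefing, Outreach Workshop & Safety Sync, Pricing Review & Research Interview, Pricing Review & Vendor Briefing, Research Interview & Vendor Briefing — 7 in total.

7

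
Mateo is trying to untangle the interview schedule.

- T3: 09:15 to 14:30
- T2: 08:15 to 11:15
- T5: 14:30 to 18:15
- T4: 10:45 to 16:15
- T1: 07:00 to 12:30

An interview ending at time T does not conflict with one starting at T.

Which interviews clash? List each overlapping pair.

T1 & T2, T1 & T3, T1 & T4, T2 & T3, T2 & T4, T3 & T4, T4 & T5

Two intervals overlap when each starts before the other ends.
Sorted by start: T1, T2, T3, T4, T5.
T2 starts before T1 ends → T1 and T2 overlap.
T3 starts before T1 ends → T1 and T3 overlap.
T4 starts before T1 ends → T1 and T4 overlap.
T5 starts after T1 ends.
T3 starts before T2 ends → T2 and T3 overlap.
T4 starts before T2 ends → T2 and T4 overlap.
T5 starts after T2 ends.
T4 starts before T3 ends → T3 and T4 overlap.
T5 starts exactly when T3 ends (back-to-back, no overlap).
T5 starts before T4 ends → T4 and T5 overlap.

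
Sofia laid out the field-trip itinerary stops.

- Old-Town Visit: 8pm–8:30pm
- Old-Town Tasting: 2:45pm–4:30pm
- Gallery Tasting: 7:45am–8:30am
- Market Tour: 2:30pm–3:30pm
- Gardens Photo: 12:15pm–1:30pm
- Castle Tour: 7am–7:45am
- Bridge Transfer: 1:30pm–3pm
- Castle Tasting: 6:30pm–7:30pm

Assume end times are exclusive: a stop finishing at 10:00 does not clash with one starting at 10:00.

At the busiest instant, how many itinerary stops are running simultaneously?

Sort all start/end points and keep a running count:
7am start Castle Tour → 1
7:45am end Castle Tour → 0
7:45am start Gallery Tasting → 1
8:30am end Gallery Tasting → 0
12:15pm start Gardens Photo → 1
1:30pm end Gardens Photo → 0
1:30pm start Bridge Transfer → 1
2:30pm start Market Tour → 2
2:45pm start Old-Town Tasting → 3
3pm end Bridge Transfer → 2
3:30pm end Market Tour → 1
4:30pm end Old-Town Tasting → 0
6:30pm start Castle Tasting → 1
7:30pm end Castle Tasting → 0
8pm start Old-Town Visit → 1
8:30pm end Old-Town Visit → 0
Peak is 3, at 2:45pm (Bridge Transfer, Market Tour, Old-Town Tasting).

3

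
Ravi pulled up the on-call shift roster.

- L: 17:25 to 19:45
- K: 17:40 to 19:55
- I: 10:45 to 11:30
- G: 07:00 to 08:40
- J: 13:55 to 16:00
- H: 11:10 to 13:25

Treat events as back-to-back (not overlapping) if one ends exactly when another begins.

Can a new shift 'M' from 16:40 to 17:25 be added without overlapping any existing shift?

Yes — the slot is free

G: ends 08:40 at or before M starts 16:40 → clear.
I: ends 11:30 at or before M starts 16:40 → clear.
H: ends 13:25 at or before M starts 16:40 → clear.
J: ends 16:00 at or before M starts 16:40 → clear.
L: starts 17:25 at or after M ends 17:25 → clear.
K: starts 17:40 at or after M ends 17:25 → clear.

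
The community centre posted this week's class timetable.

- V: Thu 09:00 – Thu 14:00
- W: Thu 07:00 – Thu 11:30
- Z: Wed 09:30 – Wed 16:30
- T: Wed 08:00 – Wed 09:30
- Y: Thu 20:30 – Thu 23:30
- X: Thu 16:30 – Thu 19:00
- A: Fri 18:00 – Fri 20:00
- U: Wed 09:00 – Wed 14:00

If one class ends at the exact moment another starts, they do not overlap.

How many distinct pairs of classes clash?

Sorted by start: T, U, Z, W, V, X, Y, A.
U starts before T ends → T and U overlap.
Z starts exactly when T ends (back-to-back, no overlap), so nothing later overlaps T either.
Z starts before U ends → U and Z overlap.
W starts after U ends, so nothing later overlaps U either.
W starts after Z ends, so nothing later overlaps Z either.
V starts before W ends → W and V overlap.
X starts after W ends, so nothing later overlaps W either.
X starts after V ends, so nothing later overlaps V either.
Y starts after X ends, so nothing later overlaps X either.
A starts after Y ends.
Overlapping pairs: T & U, U & Z, V & W — 3 in total.

3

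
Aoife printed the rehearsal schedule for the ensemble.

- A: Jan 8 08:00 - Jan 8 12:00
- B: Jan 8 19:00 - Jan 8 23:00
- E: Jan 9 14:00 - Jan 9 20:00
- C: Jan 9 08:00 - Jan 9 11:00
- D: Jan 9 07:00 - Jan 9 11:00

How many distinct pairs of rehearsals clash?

Check each pair: they overlap iff neither finishes before the other starts.
Sorted by start: A, B, D, C, E.
B starts after A ends, so A has no further overlaps.
D starts after B ends, so B has no further overlaps.
C starts before D ends → D and C overlap.
E starts after D ends.
E starts after C ends.
Overlapping pairs: C & D — 1 in total.

1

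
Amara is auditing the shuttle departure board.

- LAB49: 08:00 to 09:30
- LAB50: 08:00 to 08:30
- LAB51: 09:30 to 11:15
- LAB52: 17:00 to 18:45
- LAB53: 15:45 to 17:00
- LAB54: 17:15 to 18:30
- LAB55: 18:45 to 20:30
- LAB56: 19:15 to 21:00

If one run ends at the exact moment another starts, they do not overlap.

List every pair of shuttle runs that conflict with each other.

Check each pair: they overlap iff neither finishes before the other starts.
Sorted by start: LAB49, LAB50, LAB51, LAB53, LAB52, LAB54, LAB55, LAB56.
LAB50 starts before LAB49 ends → LAB49 and LAB50 overlap.
LAB51 starts exactly when LAB49 ends (back-to-back, no overlap), so nothing later overlaps LAB49 either.
LAB51 starts after LAB50 ends, so nothing later overlaps LAB50 either.
LAB53 starts after LAB51 ends, so nothing later overlaps LAB51 either.
LAB52 starts exactly when LAB53 ends (back-to-back, no overlap), so nothing later overlaps LAB53 either.
LAB54 starts before LAB52 ends → LAB52 and LAB54 overlap.
LAB55 starts exactly when LAB52 ends (back-to-back, no overlap), so nothing later overlaps LAB52 either.
LAB55 starts after LAB54 ends, so nothing later overlaps LAB54 either.
LAB56 starts before LAB55 ends → LAB55 and LAB56 overlap.

LAB49 & LAB50, LAB52 & LAB54, LAB55 & LAB56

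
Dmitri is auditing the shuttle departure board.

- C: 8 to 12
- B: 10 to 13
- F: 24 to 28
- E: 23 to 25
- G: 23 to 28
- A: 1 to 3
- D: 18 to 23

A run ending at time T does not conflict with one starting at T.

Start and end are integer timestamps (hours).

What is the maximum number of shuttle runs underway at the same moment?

3

Walk through starts and ends in time order (an end at T is processed before a start at T):
1 start A → 1
3 end A → 0
8 start C → 1
10 start B → 2
12 end C → 1
13 end B → 0
18 start D → 1
23 end D → 0
23 start E → 1
23 start G → 2
24 start F → 3
25 end E → 2
28 end F → 1
28 end G → 0
Peak is 3, at 24 (E, F, G).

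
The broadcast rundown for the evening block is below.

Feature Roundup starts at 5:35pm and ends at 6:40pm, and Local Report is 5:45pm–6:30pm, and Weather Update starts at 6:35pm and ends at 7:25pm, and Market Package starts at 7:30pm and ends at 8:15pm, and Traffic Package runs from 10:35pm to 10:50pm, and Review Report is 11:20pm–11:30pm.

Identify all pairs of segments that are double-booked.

Feature Roundup & Local Report, Feature Roundup & Weather Update

Sorted by start: Feature Roundup, Local Report, Weather Update, Market Package, Traffic Package, Review Report.
Local Report starts before Feature Roundup ends → Feature Roundup and Local Report overlap.
Weather Update starts before Feature Roundup ends → Feature Roundup and Weather Update overlap.
Market Package starts after Feature Roundup ends; Feature Roundup is clear from here.
Weather Update starts after Local Report ends; Local Report is clear from here.
Market Package starts after Weather Update ends; Weather Update is clear from here.
Traffic Package starts after Market Package ends; Market Package is clear from here.
Review Report starts after Traffic Package ends.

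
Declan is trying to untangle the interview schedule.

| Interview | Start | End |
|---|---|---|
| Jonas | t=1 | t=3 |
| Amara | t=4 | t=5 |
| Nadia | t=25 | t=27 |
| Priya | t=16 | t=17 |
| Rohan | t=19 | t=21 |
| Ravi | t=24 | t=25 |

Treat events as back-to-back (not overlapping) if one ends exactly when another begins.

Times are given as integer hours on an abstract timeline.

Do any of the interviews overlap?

Sorted by start: Jonas, Amara, Priya, Rohan, Ravi, Nadia.
Amara starts after Jonas ends — done with Jonas.
Priya starts after Amara ends — done with Amara.
Rohan starts after Priya ends — done with Priya.
Ravi starts after Rohan ends — done with Rohan.
Nadia starts exactly when Ravi ends (back-to-back, no overlap).
Every pair is clear; the schedule has no overlaps.

No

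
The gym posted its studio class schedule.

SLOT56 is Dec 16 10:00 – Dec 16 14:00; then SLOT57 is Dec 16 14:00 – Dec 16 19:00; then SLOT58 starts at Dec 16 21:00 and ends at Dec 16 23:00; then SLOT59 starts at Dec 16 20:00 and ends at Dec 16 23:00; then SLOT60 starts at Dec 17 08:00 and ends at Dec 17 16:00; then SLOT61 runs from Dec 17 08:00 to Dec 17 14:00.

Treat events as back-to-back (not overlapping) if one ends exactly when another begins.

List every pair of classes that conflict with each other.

SLOT58 & SLOT59, SLOT60 & SLOT61

Sorted by start: SLOT56, SLOT57, SLOT59, SLOT58, SLOT60, SLOT61.
SLOT57 starts exactly when SLOT56 ends (back-to-back, no overlap); SLOT56 is clear from here.
SLOT59 starts after SLOT57 ends; SLOT57 is clear from here.
SLOT58 starts before SLOT59 ends → SLOT59 and SLOT58 overlap.
SLOT60 starts after SLOT59 ends; SLOT59 is clear from here.
SLOT60 starts after SLOT58 ends; SLOT58 is clear from here.
SLOT61 starts before SLOT60 ends → SLOT60 and SLOT61 overlap.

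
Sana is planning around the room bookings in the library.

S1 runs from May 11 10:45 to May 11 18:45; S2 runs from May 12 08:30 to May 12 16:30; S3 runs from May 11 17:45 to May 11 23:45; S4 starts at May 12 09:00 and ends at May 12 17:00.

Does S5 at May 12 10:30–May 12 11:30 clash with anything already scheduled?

Yes — it overlaps S2, S4

S1: ends May 11 18:45 at or before S5 starts May 12 10:30 → clear.
S3: ends May 11 23:45 at or before S5 starts May 12 10:30 → clear.
S2: starts May 12 08:30 before S5 ends May 12 11:30, and ends May 12 16:30 after S5 starts May 12 10:30 → overlap.
S4: starts May 12 09:00 before S5 ends May 12 11:30, and ends May 12 17:00 after S5 starts May 12 10:30 → overlap.
S5 overlaps S2, S4.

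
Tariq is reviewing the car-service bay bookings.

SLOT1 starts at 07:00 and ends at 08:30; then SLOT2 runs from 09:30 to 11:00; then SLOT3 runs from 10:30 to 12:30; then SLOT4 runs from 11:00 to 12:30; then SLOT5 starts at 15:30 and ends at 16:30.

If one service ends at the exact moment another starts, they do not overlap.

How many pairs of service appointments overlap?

Sorted by start: SLOT1, SLOT2, SLOT3, SLOT4, SLOT5.
SLOT2 starts after SLOT1 ends; SLOT1 is clear from here.
SLOT3 starts before SLOT2 ends → SLOT2 and SLOT3 overlap.
SLOT4 starts exactly when SLOT2 ends (back-to-back, no overlap); SLOT2 is clear from here.
SLOT4 starts before SLOT3 ends → SLOT3 and SLOT4 overlap.
SLOT5 starts after SLOT3 ends.
SLOT5 starts after SLOT4 ends.
Overlapping pairs: SLOT2 & SLOT3, SLOT3 & SLOT4 — 2 in total.

2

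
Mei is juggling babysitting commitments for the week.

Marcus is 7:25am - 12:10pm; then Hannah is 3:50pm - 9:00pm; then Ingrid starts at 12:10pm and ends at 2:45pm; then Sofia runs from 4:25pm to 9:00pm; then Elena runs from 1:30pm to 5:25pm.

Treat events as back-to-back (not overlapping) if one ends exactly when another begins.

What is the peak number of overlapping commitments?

Sweep the timeline, counting +1 at each start and −1 at each end (ends before starts at a tie):
7:25am start Marcus → 1
12:10pm end Marcus → 0
12:10pm start Ingrid → 1
1:30pm start Elena → 2
2:45pm end Ingrid → 1
3:50pm start Hannah → 2
4:25pm start Sofia → 3
5:25pm end Elena → 2
9:00pm end Hannah → 1
9:00pm end Sofia → 0
Peak is 3, at 4:25pm (Elena, Hannah, Sofia).

3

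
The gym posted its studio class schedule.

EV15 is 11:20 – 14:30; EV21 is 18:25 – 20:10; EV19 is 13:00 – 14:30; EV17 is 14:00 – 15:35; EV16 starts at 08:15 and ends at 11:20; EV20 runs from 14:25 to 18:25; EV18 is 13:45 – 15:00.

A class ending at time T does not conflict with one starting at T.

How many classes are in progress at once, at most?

Walk through starts and ends in time order (an end at T is processed before a start at T):
08:15 start EV16 → 1
11:20 end EV16 → 0
11:20 start EV15 → 1
13:00 start EV19 → 2
13:45 start EV18 → 3
14:00 start EV17 → 4
14:25 start EV20 → 5
14:30 end EV15 → 4
14:30 end EV19 → 3
15:00 end EV18 → 2
15:35 end EV17 → 1
18:25 end EV20 → 0
18:25 start EV21 → 1
20:10 end EV21 → 0
Peak is 5, at 14:25 (EV15, EV17, EV18, EV19, EV20).

5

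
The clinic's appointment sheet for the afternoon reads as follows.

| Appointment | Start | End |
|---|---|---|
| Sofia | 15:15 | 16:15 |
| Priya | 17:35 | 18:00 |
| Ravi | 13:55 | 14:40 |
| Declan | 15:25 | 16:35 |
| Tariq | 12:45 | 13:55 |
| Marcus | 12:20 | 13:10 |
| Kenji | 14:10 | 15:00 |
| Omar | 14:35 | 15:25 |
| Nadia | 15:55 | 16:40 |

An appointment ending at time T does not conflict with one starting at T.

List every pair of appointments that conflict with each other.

Sorted by start: Marcus, Tariq, Ravi, Kenji, Omar, Sofia, Declan, Nadia, Priya.
Tariq starts before Marcus ends → Marcus and Tariq overlap.
Ravi starts after Marcus ends, so nothing later overlaps Marcus either.
Ravi starts exactly when Tariq ends (back-to-back, no overlap), so nothing later overlaps Tariq either.
Kenji starts before Ravi ends → Ravi and Kenji overlap.
Omar starts before Ravi ends → Ravi and Omar overlap.
Sofia starts after Ravi ends, so nothing later overlaps Ravi either.
Omar starts before Kenji ends → Kenji and Omar overlap.
Sofia starts after Kenji ends, so nothing later overlaps Kenji either.
Sofia starts before Omar ends → Omar and Sofia overlap.
Declan starts exactly when Omar ends (back-to-back, no overlap), so nothing later overlaps Omar either.
Declan starts before Sofia ends → Sofia and Declan overlap.
Nadia starts before Sofia ends → Sofia and Nadia overlap.
Priya starts after Sofia ends.
Nadia starts before Declan ends → Declan and Nadia overlap.
Priya starts after Declan ends.
Priya starts after Nadia ends.

Declan & Nadia, Declan & Sofia, Kenji & Omar, Kenji & Ravi, Marcus & Tariq, Nadia & Sofia, Omar & Ravi, Omar & Sofia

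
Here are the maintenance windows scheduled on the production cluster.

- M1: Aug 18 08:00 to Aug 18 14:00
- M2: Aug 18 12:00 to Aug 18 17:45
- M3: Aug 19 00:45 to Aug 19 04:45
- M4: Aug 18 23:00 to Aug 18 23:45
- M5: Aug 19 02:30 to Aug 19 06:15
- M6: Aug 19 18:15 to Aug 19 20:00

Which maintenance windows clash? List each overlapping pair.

M1 & M2, M3 & M5

Sorted by start: M1, M2, M4, M3, M5, M6.
M2 starts before M1 ends → M1 and M2 overlap.
M4 starts after M1 ends; M1 is clear from here.
M4 starts after M2 ends; M2 is clear from here.
M3 starts after M4 ends; M4 is clear from here.
M5 starts before M3 ends → M3 and M5 overlap.
M6 starts after M3 ends.
M6 starts after M5 ends.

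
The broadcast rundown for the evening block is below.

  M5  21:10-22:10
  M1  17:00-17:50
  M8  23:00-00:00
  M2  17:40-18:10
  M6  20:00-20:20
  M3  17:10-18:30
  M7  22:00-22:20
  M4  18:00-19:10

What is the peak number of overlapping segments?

3

Walk through starts and ends in time order (an end at T is processed before a start at T):
17:00 start M1 → 1
17:10 start M3 → 2
17:40 start M2 → 3
17:50 end M1 → 2
18:00 start M4 → 3
18:10 end M2 → 2
18:30 end M3 → 1
19:10 end M4 → 0
20:00 start M6 → 1
20:20 end M6 → 0
21:10 start M5 → 1
22:00 start M7 → 2
22:10 end M5 → 1
22:20 end M7 → 0
23:00 start M8 → 1
00:00 end M8 → 0
Peak is 3, at 17:40 (M1, M2, M3).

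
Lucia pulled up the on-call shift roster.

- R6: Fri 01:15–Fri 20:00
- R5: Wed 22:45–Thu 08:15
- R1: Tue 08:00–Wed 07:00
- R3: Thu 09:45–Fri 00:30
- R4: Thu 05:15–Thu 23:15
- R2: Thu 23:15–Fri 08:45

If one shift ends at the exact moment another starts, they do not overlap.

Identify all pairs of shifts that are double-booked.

R2 & R3, R2 & R6, R3 & R4, R4 & R5

Check each pair: they overlap iff neither finishes before the other starts.
Sorted by start: R1, R5, R4, R3, R2, R6.
R5 starts after R1 ends — done with R1.
R4 starts before R5 ends → R5 and R4 overlap.
R3 starts after R5 ends — done with R5.
R3 starts before R4 ends → R4 and R3 overlap.
R2 starts exactly when R4 ends (back-to-back, no overlap) — done with R4.
R2 starts before R3 ends → R3 and R2 overlap.
R6 starts after R3 ends.
R6 starts before R2 ends → R2 and R6 overlap.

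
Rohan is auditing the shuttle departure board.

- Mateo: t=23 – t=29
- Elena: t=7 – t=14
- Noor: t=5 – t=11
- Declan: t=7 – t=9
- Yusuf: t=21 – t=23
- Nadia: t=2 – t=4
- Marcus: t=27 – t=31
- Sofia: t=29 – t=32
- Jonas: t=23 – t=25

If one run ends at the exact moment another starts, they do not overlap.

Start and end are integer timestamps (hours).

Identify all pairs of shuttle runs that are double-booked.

Check each pair: they overlap iff neither finishes before the other starts.
Sorted by start: Nadia, Noor, Elena, Declan, Yusuf, Jonas, Mateo, Marcus, Sofia.
Noor starts after Nadia ends, so nothing later overlaps Nadia either.
Elena starts before Noor ends → Noor and Elena overlap.
Declan starts before Noor ends → Noor and Declan overlap.
Yusuf starts after Noor ends, so nothing later overlaps Noor either.
Declan starts before Elena ends → Elena and Declan overlap.
Yusuf starts after Elena ends, so nothing later overlaps Elena either.
Yusuf starts after Declan ends, so nothing later overlaps Declan either.
Jonas starts exactly when Yusuf ends (back-to-back, no overlap), so nothing later overlaps Yusuf either.
Mateo starts before Jonas ends → Jonas and Mateo overlap.
Marcus starts after Jonas ends, so nothing later overlaps Jonas either.
Marcus starts before Mateo ends → Mateo and Marcus overlap.
Sofia starts exactly when Mateo ends (back-to-back, no overlap).
Sofia starts before Marcus ends → Marcus and Sofia overlap.

Declan & Elena, Declan & Noor, Elena & Noor, Jonas & Mateo, Marcus & Mateo, Marcus & Sofia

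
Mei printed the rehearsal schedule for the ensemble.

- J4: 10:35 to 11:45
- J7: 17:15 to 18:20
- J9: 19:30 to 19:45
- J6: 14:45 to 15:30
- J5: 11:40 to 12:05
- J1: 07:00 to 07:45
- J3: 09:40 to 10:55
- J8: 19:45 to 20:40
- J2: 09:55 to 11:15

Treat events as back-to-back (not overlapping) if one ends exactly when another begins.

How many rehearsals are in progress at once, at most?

Sweep the timeline, counting +1 at each start and −1 at each end (ends before starts at a tie):
07:00 start J1 → 1
07:45 end J1 → 0
09:40 start J3 → 1
09:55 start J2 → 2
10:35 start J4 → 3
10:55 end J3 → 2
11:15 end J2 → 1
11:40 start J5 → 2
11:45 end J4 → 1
12:05 end J5 → 0
14:45 start J6 → 1
15:30 end J6 → 0
17:15 start J7 → 1
18:20 end J7 → 0
19:30 start J9 → 1
19:45 end J9 → 0
19:45 start J8 → 1
20:40 end J8 → 0
Peak is 3, at 10:35 (J2, J3, J4).

3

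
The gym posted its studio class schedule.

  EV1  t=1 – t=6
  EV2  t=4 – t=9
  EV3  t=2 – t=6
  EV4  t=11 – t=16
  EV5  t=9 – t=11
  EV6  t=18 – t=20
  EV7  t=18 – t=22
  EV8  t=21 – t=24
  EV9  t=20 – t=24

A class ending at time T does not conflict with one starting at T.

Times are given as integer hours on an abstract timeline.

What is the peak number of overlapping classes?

Sweep the timeline, counting +1 at each start and −1 at each end (ends before starts at a tie):
t=1 start EV1 → 1
t=2 start EV3 → 2
t=4 start EV2 → 3
t=6 end EV1 → 2
t=6 end EV3 → 1
t=9 end EV2 → 0
t=9 start EV5 → 1
t=11 end EV5 → 0
t=11 start EV4 → 1
t=16 end EV4 → 0
t=18 start EV6 → 1
t=18 start EV7 → 2
t=20 end EV6 → 1
t=20 start EV9 → 2
t=21 start EV8 → 3
t=22 end EV7 → 2
t=24 end EV8 → 1
t=24 end EV9 → 0
Peak is 3, at t=4 (EV1, EV2, EV3).

3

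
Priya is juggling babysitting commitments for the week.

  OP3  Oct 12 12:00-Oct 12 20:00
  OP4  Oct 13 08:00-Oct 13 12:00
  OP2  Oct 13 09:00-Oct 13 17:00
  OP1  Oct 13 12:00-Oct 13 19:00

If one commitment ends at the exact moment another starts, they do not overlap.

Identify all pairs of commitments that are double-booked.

OP1 & OP2, OP2 & OP4

Sorted by start: OP3, OP4, OP2, OP1.
OP4 starts after OP3 ends, so nothing later overlaps OP3 either.
OP2 starts before OP4 ends → OP4 and OP2 overlap.
OP1 starts exactly when OP4 ends (back-to-back, no overlap).
OP1 starts before OP2 ends → OP2 and OP1 overlap.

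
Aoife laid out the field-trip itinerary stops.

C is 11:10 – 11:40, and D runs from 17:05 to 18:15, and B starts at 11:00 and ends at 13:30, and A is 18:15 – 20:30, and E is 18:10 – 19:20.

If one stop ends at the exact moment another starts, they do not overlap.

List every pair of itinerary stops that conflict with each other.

A & E, B & C, D & E

Two intervals overlap when each starts before the other ends.
Sorted by start: B, C, D, E, A.
C starts before B ends → B and C overlap.
D starts after B ends — done with B.
D starts after C ends — done with C.
E starts before D ends → D and E overlap.
A starts exactly when D ends (back-to-back, no overlap).
A starts before E ends → E and A overlap.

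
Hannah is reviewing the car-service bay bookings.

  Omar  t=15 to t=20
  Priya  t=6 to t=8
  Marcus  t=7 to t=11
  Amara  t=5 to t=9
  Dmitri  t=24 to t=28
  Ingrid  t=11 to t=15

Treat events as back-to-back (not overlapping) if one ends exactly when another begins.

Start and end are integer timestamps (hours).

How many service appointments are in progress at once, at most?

Sweep the timeline, counting +1 at each start and −1 at each end (ends before starts at a tie):
t=5 start Amara → 1
t=6 start Priya → 2
t=7 start Marcus → 3
t=8 end Priya → 2
t=9 end Amara → 1
t=11 end Marcus → 0
t=11 start Ingrid → 1
t=15 end Ingrid → 0
t=15 start Omar → 1
t=20 end Omar → 0
t=24 start Dmitri → 1
t=28 end Dmitri → 0
Peak is 3, at t=7 (Amara, Marcus, Priya).

3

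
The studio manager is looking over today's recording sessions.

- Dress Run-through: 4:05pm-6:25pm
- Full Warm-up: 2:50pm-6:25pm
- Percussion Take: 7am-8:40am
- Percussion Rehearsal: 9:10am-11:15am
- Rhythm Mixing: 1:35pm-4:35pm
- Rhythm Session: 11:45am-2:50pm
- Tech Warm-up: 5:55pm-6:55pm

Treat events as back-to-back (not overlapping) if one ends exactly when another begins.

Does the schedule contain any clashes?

Yes

Sorted by start: Percussion Take, Percussion Rehearsal, Rhythm Session, Rhythm Mixing, Full Warm-up, Dress Run-through, Tech Warm-up.
Percussion Rehearsal starts after Percussion Take ends — done with Percussion Take.
Rhythm Session starts after Percussion Rehearsal ends — done with Percussion Rehearsal.
Rhythm Mixing starts before Rhythm Session ends → Rhythm Session and Rhythm Mixing overlap.
That's a conflict, so the schedule is not conflict-free.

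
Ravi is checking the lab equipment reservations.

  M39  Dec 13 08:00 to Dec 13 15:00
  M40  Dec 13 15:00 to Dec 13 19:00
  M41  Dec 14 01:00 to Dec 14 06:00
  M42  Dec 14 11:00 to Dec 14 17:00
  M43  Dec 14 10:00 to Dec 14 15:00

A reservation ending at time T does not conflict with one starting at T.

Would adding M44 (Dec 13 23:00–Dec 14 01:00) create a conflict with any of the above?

M39: ends Dec 13 15:00 at or before M44 starts Dec 13 23:00 → clear.
M40: ends Dec 13 19:00 at or before M44 starts Dec 13 23:00 → clear.
M41: starts Dec 14 01:00 at or after M44 ends Dec 14 01:00 → clear.
M43: starts Dec 14 10:00 at or after M44 ends Dec 14 01:00 → clear.
M42: starts Dec 14 11:00 at or after M44 ends Dec 14 01:00 → clear.

No — it doesn't clash with anything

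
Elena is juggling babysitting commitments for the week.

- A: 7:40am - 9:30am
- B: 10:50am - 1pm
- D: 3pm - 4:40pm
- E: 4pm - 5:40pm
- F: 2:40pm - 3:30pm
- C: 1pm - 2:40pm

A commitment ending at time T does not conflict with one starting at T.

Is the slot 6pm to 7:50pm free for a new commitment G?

A: ends 9:30am at or before G starts 6pm → clear.
B: ends 1pm at or before G starts 6pm → clear.
C: ends 2:40pm at or before G starts 6pm → clear.
F: ends 3:30pm at or before G starts 6pm → clear.
D: ends 4:40pm at or before G starts 6pm → clear.
E: ends 5:40pm at or before G starts 6pm → clear.

Yes — the slot is free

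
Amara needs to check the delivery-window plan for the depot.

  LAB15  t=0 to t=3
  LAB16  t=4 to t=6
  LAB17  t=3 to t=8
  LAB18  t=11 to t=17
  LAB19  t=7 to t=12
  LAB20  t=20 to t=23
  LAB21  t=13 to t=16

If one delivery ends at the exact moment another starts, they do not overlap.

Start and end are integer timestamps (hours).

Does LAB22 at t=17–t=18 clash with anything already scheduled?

LAB15: ends t=3 at or before LAB22 starts t=17 → clear.
LAB17: ends t=8 at or before LAB22 starts t=17 → clear.
LAB16: ends t=6 at or before LAB22 starts t=17 → clear.
LAB19: ends t=12 at or before LAB22 starts t=17 → clear.
LAB18: ends t=17 at or before LAB22 starts t=17 → clear.
LAB21: ends t=16 at or before LAB22 starts t=17 → clear.
LAB20: starts t=20 at or after LAB22 ends t=18 → clear.

No — it doesn't clash with anything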